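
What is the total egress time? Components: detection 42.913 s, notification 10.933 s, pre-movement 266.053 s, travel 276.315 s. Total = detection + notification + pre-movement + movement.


Total = 42.913 + 10.933 + 266.053 + 276.315 = 596.214 s

596.214 s


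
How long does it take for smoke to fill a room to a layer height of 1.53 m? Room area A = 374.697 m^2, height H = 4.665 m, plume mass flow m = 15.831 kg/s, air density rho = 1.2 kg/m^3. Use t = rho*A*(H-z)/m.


H - z = 3.135 m
t = 1.2 * 374.697 * 3.135 / 15.831 = 89.041 s

89.041 s


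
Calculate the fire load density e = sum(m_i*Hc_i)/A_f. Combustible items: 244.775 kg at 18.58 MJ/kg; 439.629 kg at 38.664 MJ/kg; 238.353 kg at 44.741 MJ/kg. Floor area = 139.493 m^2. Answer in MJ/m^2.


Total energy = 244.775*18.58 + 439.629*38.664 + 238.353*44.741
= 4547.919 + 16997.82 + 10664.15
= 32209.89 MJ
e = 32209.89 / 139.493 = 230.91 MJ/m^2

230.91 MJ/m^2


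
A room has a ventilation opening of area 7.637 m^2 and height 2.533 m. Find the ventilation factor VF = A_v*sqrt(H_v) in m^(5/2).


sqrt(H_v) = 1.5915
VF = 7.637 * 1.5915 = 12.155 m^(5/2)

12.155 m^(5/2)


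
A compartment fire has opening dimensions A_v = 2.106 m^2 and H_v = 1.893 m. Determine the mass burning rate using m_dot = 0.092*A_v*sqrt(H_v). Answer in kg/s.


sqrt(H_v) = 1.3759
m_dot = 0.092 * 2.106 * 1.3759 = 0.26658 kg/s

0.26658 kg/s


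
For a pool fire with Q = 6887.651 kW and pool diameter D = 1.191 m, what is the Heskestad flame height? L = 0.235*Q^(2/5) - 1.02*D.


Q^(2/5) = 34.295
0.235 * Q^(2/5) = 8.0593
1.02 * D = 1.2148
L = 6.8445 m

6.8445 m


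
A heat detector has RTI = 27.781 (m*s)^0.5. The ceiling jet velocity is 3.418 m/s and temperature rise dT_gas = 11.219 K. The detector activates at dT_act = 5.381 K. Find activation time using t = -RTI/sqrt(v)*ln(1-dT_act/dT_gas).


dT_act/dT_gas = 0.47963
ln(1 - 0.47963) = -0.65322
t = -27.781 / sqrt(3.418) * -0.65322 = 9.8157 s

9.8157 s


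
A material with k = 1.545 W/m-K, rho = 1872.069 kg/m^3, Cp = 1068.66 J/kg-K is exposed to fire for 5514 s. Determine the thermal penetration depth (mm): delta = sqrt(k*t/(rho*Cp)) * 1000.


alpha = 1.545 / (1872.069 * 1068.66) = 7.7227e-07 m^2/s
alpha * t = 0.0042583
delta = sqrt(0.0042583) * 1000 = 65.255 mm

65.255 mm


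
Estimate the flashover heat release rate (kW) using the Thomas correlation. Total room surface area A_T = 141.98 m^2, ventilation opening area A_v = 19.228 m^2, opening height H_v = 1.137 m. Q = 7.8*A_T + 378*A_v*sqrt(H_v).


7.8*A_T = 1107.444
sqrt(H_v) = 1.0663
378*A_v*sqrt(H_v) = 7750.1
Q = 1107.444 + 7750.1 = 8857.5 kW

8857.5 kW


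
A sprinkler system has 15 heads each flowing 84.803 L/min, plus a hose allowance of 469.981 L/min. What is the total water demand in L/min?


Sprinkler demand = 15 * 84.803 = 1272.045 L/min
Total = 1272.045 + 469.981 = 1742.026 L/min

1742.026 L/min


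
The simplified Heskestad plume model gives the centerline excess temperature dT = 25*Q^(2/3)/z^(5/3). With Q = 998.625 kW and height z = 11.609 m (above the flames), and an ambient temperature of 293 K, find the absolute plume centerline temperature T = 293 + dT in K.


Q^(2/3) = 99.908
z^(5/3) = 59.519
dT = 25 * 99.908 / 59.519 = 41.965 K
T = 293 + 41.965 = 334.96 K

334.96 K


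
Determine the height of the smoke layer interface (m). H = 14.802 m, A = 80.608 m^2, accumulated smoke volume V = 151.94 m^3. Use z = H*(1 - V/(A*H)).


V/(A*H) = 0.12734
1 - 0.12734 = 0.87266
z = 14.802 * 0.87266 = 12.917 m

12.917 m


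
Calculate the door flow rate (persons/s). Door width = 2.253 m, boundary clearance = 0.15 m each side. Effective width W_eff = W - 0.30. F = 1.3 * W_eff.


W_eff = 2.253 - 0.30 = 1.953 m
F = 1.3 * 1.953 = 2.5389 persons/s

2.5389 persons/s


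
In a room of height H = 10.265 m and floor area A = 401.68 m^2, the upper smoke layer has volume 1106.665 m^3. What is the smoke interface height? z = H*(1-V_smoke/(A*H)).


V/(A*H) = 0.26840
1 - 0.26840 = 0.73160
z = 10.265 * 0.73160 = 7.5099 m

7.5099 m


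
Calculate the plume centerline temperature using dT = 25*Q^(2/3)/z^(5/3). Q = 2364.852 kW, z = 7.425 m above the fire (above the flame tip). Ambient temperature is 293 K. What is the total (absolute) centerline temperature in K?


Q^(2/3) = 177.50
z^(5/3) = 28.259
dT = 25 * 177.50 / 28.259 = 157.03 K
T = 293 + 157.03 = 450.03 K

450.03 K


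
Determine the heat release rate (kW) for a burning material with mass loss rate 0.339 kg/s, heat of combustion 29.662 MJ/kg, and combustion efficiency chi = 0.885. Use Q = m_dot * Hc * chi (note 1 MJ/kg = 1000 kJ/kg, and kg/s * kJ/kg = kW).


Hc = 29.662 MJ/kg = 29.662 * 1000 kJ/kg = 29662 kJ/kg
Q = 0.339 kg/s * 29662 kJ/kg * 0.885 = 8899.0 kW

8899.0 kW


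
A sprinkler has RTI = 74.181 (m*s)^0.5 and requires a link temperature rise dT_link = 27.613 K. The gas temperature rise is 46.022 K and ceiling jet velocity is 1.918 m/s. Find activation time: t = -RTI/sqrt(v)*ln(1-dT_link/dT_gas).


dT_link/dT_gas = 0.60000
ln(1 - 0.60000) = -0.91628
t = -74.181 / sqrt(1.918) * -0.91628 = 49.079 s

49.079 s


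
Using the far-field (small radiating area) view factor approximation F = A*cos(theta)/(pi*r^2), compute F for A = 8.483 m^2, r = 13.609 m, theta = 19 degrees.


cos(19 deg) = 0.94552
pi*r^2 = 581.84
F = 8.483 * 0.94552 / 581.84 = 0.013785

0.013785


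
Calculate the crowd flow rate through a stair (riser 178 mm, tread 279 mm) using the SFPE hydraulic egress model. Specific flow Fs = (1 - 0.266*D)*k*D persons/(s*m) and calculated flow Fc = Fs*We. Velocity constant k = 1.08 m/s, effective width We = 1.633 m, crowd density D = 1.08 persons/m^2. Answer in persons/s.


1 - 0.266*D = 1 - 0.266*1.08 = 0.71272
Fs = 0.71272 * 1.08 * 1.08 = 0.83132 persons/(s*m)
Fc = 0.83132 * 1.633 = 1.3575 persons/s

1.3575 persons/s


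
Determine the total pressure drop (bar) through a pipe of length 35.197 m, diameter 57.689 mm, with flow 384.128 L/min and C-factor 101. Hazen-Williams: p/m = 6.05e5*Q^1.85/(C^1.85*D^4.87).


Q^1.85 = 60434
C^1.85 = 5105.0
D^4.87 = 3.7716e+08
p/m = 0.018990 bar/m
p_total = 0.018990 * 35.197 = 0.66838 bar

0.66838 bar


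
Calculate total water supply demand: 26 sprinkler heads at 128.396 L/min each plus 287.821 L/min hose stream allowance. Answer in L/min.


Sprinkler demand = 26 * 128.396 = 3338.296 L/min
Total = 3338.296 + 287.821 = 3626.117 L/min

3626.117 L/min


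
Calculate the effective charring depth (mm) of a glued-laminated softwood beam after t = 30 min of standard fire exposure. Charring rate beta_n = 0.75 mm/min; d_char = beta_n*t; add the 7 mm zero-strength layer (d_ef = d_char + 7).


d_char = 0.75 * 30 = 22.5 mm
d_ef = 22.5 + 1.0*7 = 29.5 mm

29.5 mm


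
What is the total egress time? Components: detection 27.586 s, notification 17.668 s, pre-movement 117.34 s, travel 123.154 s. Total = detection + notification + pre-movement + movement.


Total = 27.586 + 17.668 + 117.34 + 123.154 = 285.748 s

285.748 s


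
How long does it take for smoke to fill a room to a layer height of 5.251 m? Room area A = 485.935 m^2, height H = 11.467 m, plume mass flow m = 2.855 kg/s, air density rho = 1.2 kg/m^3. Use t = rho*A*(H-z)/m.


H - z = 6.216 m
t = 1.2 * 485.935 * 6.216 / 2.855 = 1269.6 s

1269.6 s


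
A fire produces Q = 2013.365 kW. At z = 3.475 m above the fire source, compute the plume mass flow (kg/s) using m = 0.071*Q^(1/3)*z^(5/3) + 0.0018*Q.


Q^(1/3) = 12.627
z^(5/3) = 7.9724
First term = 0.071 * 12.627 * 7.9724 = 7.1475
Second term = 0.0018 * 2013.365 = 3.6241
m = 10.772 kg/s

10.772 kg/s


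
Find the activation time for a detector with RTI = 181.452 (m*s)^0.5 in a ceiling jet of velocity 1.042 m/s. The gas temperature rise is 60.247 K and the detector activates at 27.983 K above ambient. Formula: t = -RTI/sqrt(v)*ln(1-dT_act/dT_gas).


dT_act/dT_gas = 0.46447
ln(1 - 0.46447) = -0.62450
t = -181.452 / sqrt(1.042) * -0.62450 = 111.01 s

111.01 s


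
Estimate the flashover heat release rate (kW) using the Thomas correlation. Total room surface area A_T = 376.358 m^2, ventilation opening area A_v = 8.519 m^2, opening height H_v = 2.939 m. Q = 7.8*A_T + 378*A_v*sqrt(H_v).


7.8*A_T = 2935.6
sqrt(H_v) = 1.7144
378*A_v*sqrt(H_v) = 5520.5
Q = 2935.6 + 5520.5 = 8456.1 kW

8456.1 kW


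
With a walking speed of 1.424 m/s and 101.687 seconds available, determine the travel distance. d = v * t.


d = 1.424 * 101.687 = 144.80 m

144.80 m


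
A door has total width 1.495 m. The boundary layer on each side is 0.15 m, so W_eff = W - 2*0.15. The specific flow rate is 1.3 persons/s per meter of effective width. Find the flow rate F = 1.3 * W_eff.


W_eff = 1.495 - 0.30 = 1.195 m
F = 1.3 * 1.195 = 1.5535 persons/s

1.5535 persons/s


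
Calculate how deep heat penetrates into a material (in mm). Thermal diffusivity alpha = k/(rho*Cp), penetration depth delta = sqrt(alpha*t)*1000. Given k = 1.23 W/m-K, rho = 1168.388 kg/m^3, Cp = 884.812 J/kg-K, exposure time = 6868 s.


alpha = 1.23 / (1168.388 * 884.812) = 1.1898e-06 m^2/s
alpha * t = 0.0081714
delta = sqrt(0.0081714) * 1000 = 90.396 mm

90.396 mm


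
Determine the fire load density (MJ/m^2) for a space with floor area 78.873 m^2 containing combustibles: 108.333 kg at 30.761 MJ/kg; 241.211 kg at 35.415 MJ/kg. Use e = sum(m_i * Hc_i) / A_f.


Total energy = 108.333*30.761 + 241.211*35.415
= 3332.431 + 8542.488
= 11874.92 MJ
e = 11874.92 / 78.873 = 150.56 MJ/m^2

150.56 MJ/m^2


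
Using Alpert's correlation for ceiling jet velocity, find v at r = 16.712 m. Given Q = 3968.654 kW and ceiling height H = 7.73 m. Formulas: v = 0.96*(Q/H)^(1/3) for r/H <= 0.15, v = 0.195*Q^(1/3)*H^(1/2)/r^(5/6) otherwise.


r/H = 16.712 / 7.73 = 2.1620
r/H > 0.15, so v = 0.195*Q^(1/3)*H^(1/2)/r^(5/6)
Q^(1/3) = 15.832
H^(1/2) = 2.7803
r^(5/6) = 10.452
v = 0.195 * 15.832 * 2.7803 / 10.452 = 0.82126 m/s

0.82126 m/s


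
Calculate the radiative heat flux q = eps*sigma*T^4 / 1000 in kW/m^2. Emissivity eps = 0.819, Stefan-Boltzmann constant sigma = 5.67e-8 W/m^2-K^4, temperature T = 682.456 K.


T^4 = 2.1692e+11
q = 0.819 * 5.67e-8 * 2.1692e+11 / 1000 = 10.073 kW/m^2

10.073 kW/m^2


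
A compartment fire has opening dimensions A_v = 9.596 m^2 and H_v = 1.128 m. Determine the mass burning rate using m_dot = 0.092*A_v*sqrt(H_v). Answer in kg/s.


sqrt(H_v) = 1.0621
m_dot = 0.092 * 9.596 * 1.0621 = 0.93763 kg/s

0.93763 kg/s


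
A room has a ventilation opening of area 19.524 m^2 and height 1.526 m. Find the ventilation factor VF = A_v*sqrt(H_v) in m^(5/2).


sqrt(H_v) = 1.2353
VF = 19.524 * 1.2353 = 24.118 m^(5/2)

24.118 m^(5/2)


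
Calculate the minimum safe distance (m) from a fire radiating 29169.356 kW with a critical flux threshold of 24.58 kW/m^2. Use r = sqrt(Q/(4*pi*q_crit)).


4*pi*q_crit = 308.88
Q/(4*pi*q_crit) = 94.435
r = sqrt(94.435) = 9.7178 m

9.7178 m


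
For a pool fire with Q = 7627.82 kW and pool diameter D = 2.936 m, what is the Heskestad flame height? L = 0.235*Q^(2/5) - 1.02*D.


Q^(2/5) = 35.724
0.235 * Q^(2/5) = 8.3951
1.02 * D = 2.9947
L = 5.4004 m

5.4004 m


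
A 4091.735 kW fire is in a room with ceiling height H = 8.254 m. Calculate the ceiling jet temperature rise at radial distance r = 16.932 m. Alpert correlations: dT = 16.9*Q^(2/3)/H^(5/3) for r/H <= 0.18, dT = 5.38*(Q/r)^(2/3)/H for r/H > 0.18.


r/H = 16.932 / 8.254 = 2.0514
r/H > 0.18, so dT = 5.38*(Q/r)^(2/3)/H
Q/r = 241.66
(Q/r)^(2/3) = 38.797
dT = 5.38 * 38.797 / 8.254 = 25.288 K

25.288 K


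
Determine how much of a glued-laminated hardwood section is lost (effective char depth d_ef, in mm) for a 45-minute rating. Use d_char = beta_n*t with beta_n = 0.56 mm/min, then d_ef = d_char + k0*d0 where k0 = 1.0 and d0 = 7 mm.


d_char = 0.56 * 45 = 25.2 mm
d_ef = 25.2 + 1.0*7 = 32.2 mm

32.2 mm


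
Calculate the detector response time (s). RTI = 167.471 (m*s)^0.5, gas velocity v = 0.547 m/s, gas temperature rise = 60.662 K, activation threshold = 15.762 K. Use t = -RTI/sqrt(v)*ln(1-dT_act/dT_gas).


dT_act/dT_gas = 0.25983
ln(1 - 0.25983) = -0.30088
t = -167.471 / sqrt(0.547) * -0.30088 = 68.130 s

68.130 s


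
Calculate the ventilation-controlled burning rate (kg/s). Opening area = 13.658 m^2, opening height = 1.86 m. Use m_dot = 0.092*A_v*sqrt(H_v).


sqrt(H_v) = 1.3638
m_dot = 0.092 * 13.658 * 1.3638 = 1.7137 kg/s

1.7137 kg/s


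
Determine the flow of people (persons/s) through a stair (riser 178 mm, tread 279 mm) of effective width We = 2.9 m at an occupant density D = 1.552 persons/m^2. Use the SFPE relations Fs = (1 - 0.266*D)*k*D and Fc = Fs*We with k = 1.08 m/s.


1 - 0.266*D = 1 - 0.266*1.552 = 0.58717
Fs = 0.58717 * 1.08 * 1.552 = 0.98419 persons/(s*m)
Fc = 0.98419 * 2.9 = 2.8541 persons/s

2.8541 persons/s


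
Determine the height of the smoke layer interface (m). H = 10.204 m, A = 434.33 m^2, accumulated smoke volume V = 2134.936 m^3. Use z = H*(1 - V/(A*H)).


V/(A*H) = 0.48172
1 - 0.48172 = 0.51828
z = 10.204 * 0.51828 = 5.2885 m

5.2885 m


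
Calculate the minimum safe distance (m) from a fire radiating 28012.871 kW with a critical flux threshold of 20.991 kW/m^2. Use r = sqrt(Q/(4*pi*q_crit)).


4*pi*q_crit = 263.78
Q/(4*pi*q_crit) = 106.20
r = sqrt(106.20) = 10.305 m

10.305 m


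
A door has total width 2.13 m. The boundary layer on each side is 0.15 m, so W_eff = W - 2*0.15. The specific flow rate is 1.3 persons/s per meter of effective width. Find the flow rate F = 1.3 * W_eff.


W_eff = 2.13 - 0.30 = 1.83 m
F = 1.3 * 1.83 = 2.379 persons/s

2.379 persons/s


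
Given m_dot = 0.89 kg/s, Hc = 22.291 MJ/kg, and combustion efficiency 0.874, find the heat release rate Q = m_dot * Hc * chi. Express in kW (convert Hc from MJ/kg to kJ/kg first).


Hc = 22.291 MJ/kg = 22.291 * 1000 kJ/kg = 22291 kJ/kg
Q = 0.89 kg/s * 22291 kJ/kg * 0.874 = 17339 kW

17339 kW


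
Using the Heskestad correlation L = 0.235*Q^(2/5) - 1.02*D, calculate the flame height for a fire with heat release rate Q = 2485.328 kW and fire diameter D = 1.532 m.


Q^(2/5) = 22.811
0.235 * Q^(2/5) = 5.3607
1.02 * D = 1.5626
L = 3.7981 m

3.7981 m


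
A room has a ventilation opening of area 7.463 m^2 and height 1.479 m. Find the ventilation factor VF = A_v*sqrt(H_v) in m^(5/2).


sqrt(H_v) = 1.2161
VF = 7.463 * 1.2161 = 9.0761 m^(5/2)

9.0761 m^(5/2)


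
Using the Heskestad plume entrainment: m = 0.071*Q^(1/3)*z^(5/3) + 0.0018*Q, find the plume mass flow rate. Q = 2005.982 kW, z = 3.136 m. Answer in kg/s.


Q^(1/3) = 12.612
z^(5/3) = 6.7188
First term = 0.071 * 12.612 * 6.7188 = 6.0163
Second term = 0.0018 * 2005.982 = 3.6108
m = 9.6270 kg/s

9.6270 kg/s


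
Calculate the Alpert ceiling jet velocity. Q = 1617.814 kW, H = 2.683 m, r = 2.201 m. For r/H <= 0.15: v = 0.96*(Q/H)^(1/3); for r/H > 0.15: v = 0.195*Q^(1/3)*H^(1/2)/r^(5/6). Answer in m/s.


r/H = 2.201 / 2.683 = 0.82035
r/H > 0.15, so v = 0.195*Q^(1/3)*H^(1/2)/r^(5/6)
Q^(1/3) = 11.739
H^(1/2) = 1.6380
r^(5/6) = 1.9298
v = 0.195 * 11.739 * 1.6380 / 1.9298 = 1.9430 m/s

1.9430 m/s


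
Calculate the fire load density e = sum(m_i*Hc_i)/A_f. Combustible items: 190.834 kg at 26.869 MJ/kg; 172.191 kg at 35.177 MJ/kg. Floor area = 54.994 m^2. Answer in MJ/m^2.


Total energy = 190.834*26.869 + 172.191*35.177
= 5127.519 + 6057.163
= 11184.68 MJ
e = 11184.68 / 54.994 = 203.38 MJ/m^2

203.38 MJ/m^2


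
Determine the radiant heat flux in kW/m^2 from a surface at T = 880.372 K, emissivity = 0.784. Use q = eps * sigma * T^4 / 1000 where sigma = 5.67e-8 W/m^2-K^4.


T^4 = 6.0071e+11
q = 0.784 * 5.67e-8 * 6.0071e+11 / 1000 = 26.703 kW/m^2

26.703 kW/m^2


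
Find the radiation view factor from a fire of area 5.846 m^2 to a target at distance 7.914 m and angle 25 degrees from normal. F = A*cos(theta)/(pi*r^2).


cos(25 deg) = 0.90631
pi*r^2 = 196.76
F = 5.846 * 0.90631 / 196.76 = 0.026927

0.026927


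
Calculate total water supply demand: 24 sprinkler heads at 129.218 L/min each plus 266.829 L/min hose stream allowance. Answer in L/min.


Sprinkler demand = 24 * 129.218 = 3101.232 L/min
Total = 3101.232 + 266.829 = 3368.061 L/min

3368.061 L/min


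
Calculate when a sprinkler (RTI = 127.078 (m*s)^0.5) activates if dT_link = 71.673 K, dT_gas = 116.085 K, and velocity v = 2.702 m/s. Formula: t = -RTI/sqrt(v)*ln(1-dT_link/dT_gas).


dT_link/dT_gas = 0.61742
ln(1 - 0.61742) = -0.96081
t = -127.078 / sqrt(2.702) * -0.96081 = 74.279 s

74.279 s


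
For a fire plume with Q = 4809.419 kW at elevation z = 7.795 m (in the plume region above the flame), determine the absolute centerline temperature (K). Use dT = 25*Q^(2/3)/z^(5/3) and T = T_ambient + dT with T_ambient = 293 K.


Q^(2/3) = 284.92
z^(5/3) = 30.645
dT = 25 * 284.92 / 30.645 = 232.44 K
T = 293 + 232.44 = 525.44 K

525.44 K


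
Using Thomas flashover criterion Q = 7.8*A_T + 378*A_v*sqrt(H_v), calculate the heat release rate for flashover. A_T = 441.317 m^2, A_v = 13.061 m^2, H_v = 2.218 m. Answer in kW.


7.8*A_T = 3442.3
sqrt(H_v) = 1.4893
378*A_v*sqrt(H_v) = 7352.7
Q = 3442.3 + 7352.7 = 10795 kW

10795 kW


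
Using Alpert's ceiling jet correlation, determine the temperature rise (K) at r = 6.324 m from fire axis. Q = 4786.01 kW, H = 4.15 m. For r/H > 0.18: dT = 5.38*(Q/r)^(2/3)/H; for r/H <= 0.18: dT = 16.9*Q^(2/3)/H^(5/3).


r/H = 6.324 / 4.15 = 1.5239
r/H > 0.18, so dT = 5.38*(Q/r)^(2/3)/H
Q/r = 756.80
(Q/r)^(2/3) = 83.046
dT = 5.38 * 83.046 / 4.15 = 107.66 K

107.66 K


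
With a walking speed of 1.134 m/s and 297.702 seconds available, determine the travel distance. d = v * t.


d = 1.134 * 297.702 = 337.59 m

337.59 m


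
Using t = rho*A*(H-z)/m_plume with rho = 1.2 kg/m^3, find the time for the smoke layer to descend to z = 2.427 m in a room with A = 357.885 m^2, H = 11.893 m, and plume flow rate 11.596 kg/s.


H - z = 9.466 m
t = 1.2 * 357.885 * 9.466 / 11.596 = 350.58 s

350.58 s


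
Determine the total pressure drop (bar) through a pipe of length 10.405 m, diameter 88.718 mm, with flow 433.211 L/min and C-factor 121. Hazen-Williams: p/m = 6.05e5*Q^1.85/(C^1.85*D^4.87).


Q^1.85 = 75491
C^1.85 = 7131.0
D^4.87 = 3.0677e+09
p/m = 0.0020878 bar/m
p_total = 0.0020878 * 10.405 = 0.021723 bar

0.021723 bar


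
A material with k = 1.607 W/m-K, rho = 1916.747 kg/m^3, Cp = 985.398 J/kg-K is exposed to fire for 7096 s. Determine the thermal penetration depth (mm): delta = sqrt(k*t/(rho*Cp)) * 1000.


alpha = 1.607 / (1916.747 * 985.398) = 8.5082e-07 m^2/s
alpha * t = 0.0060374
delta = sqrt(0.0060374) * 1000 = 77.701 mm

77.701 mm


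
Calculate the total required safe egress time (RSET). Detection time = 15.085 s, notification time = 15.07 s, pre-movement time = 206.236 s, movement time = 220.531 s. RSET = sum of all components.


Total = 15.085 + 15.07 + 206.236 + 220.531 = 456.922 s

456.922 s


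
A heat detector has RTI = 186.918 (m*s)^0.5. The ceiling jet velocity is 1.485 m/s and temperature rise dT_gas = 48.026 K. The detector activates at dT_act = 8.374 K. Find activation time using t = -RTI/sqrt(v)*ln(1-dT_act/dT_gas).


dT_act/dT_gas = 0.17436
ln(1 - 0.17436) = -0.19160
t = -186.918 / sqrt(1.485) * -0.19160 = 29.389 s

29.389 s


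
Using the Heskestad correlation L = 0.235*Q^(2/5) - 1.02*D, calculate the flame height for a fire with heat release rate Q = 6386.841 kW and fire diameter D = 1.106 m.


Q^(2/5) = 33.275
0.235 * Q^(2/5) = 7.8196
1.02 * D = 1.1281
L = 6.6914 m

6.6914 m


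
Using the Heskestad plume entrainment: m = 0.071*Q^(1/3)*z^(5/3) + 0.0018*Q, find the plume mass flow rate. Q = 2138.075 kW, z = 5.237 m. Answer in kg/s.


Q^(1/3) = 12.883
z^(5/3) = 15.793
First term = 0.071 * 12.883 * 15.793 = 14.446
Second term = 0.0018 * 2138.075 = 3.8485
m = 18.294 kg/s

18.294 kg/s


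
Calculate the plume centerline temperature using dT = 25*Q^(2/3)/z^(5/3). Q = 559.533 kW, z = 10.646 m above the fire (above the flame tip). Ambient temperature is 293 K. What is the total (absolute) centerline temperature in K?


Q^(2/3) = 67.902
z^(5/3) = 51.520
dT = 25 * 67.902 / 51.520 = 32.949 K
T = 293 + 32.949 = 325.95 K

325.95 K


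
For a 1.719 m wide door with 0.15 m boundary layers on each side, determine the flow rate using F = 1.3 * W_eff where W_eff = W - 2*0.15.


W_eff = 1.719 - 0.30 = 1.419 m
F = 1.3 * 1.419 = 1.8447 persons/s

1.8447 persons/s


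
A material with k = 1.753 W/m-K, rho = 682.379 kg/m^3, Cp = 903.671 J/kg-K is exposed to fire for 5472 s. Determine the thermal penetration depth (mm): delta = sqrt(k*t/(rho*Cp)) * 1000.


alpha = 1.753 / (682.379 * 903.671) = 2.8428e-06 m^2/s
alpha * t = 0.015556
delta = sqrt(0.015556) * 1000 = 124.72 mm

124.72 mm


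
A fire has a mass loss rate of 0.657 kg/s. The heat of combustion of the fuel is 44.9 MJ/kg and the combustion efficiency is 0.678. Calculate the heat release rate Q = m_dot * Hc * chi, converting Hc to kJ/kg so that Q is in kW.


Hc = 44.9 MJ/kg = 44.9 * 1000 kJ/kg = 44900 kJ/kg
Q = 0.657 kg/s * 44900 kJ/kg * 0.678 = 20001 kW

20001 kW


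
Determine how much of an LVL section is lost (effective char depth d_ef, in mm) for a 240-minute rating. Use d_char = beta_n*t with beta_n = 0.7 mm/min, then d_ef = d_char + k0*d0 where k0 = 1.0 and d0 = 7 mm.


d_char = 0.7 * 240 = 168 mm
d_ef = 168 + 1.0*7 = 175 mm

175 mm


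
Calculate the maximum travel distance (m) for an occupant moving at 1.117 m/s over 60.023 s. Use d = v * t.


d = 1.117 * 60.023 = 67.046 m

67.046 m


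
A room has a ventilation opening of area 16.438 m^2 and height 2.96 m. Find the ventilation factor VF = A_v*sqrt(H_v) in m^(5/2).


sqrt(H_v) = 1.7205
VF = 16.438 * 1.7205 = 28.281 m^(5/2)

28.281 m^(5/2)


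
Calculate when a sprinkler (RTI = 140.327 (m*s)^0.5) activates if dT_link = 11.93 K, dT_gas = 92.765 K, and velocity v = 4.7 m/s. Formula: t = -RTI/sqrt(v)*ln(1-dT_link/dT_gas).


dT_link/dT_gas = 0.12860
ln(1 - 0.12860) = -0.13766
t = -140.327 / sqrt(4.7) * -0.13766 = 8.9104 s

8.9104 s


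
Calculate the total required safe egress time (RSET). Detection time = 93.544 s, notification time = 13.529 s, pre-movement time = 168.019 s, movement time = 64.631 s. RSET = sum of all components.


Total = 93.544 + 13.529 + 168.019 + 64.631 = 339.723 s

339.723 s


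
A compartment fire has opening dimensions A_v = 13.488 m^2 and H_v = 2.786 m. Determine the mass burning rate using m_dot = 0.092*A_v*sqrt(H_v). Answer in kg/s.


sqrt(H_v) = 1.6691
m_dot = 0.092 * 13.488 * 1.6691 = 2.0712 kg/s

2.0712 kg/s


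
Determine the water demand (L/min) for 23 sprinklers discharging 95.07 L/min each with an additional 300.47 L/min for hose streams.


Sprinkler demand = 23 * 95.07 = 2186.61 L/min
Total = 2186.61 + 300.47 = 2487.08 L/min

2487.08 L/min


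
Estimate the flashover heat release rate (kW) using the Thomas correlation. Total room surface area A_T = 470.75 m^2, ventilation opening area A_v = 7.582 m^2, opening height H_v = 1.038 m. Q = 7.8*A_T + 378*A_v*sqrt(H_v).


7.8*A_T = 3671.85
sqrt(H_v) = 1.0188
378*A_v*sqrt(H_v) = 2919.9
Q = 3671.85 + 2919.9 = 6591.8 kW

6591.8 kW


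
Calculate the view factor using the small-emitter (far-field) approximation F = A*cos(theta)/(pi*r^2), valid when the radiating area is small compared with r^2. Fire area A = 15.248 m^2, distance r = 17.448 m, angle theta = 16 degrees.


cos(16 deg) = 0.96126
pi*r^2 = 956.40
F = 15.248 * 0.96126 / 956.40 = 0.015325

0.015325


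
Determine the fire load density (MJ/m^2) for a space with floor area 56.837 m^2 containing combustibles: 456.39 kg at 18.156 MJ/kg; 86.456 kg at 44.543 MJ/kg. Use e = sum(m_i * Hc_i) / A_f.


Total energy = 456.39*18.156 + 86.456*44.543
= 8286.217 + 3851.010
= 12137.23 MJ
e = 12137.23 / 56.837 = 213.54 MJ/m^2

213.54 MJ/m^2


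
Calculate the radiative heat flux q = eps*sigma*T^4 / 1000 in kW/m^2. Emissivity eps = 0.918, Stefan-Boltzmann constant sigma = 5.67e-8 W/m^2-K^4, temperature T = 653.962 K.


T^4 = 1.8290e+11
q = 0.918 * 5.67e-8 * 1.8290e+11 / 1000 = 9.5200 kW/m^2

9.5200 kW/m^2


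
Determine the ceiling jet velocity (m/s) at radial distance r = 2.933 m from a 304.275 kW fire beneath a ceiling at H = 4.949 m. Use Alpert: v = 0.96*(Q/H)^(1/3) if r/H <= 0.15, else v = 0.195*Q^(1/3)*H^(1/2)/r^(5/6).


r/H = 2.933 / 4.949 = 0.59264
r/H > 0.15, so v = 0.195*Q^(1/3)*H^(1/2)/r^(5/6)
Q^(1/3) = 6.7260
H^(1/2) = 2.2246
r^(5/6) = 2.4515
v = 0.195 * 6.7260 * 2.2246 / 2.4515 = 1.1902 m/s

1.1902 m/s


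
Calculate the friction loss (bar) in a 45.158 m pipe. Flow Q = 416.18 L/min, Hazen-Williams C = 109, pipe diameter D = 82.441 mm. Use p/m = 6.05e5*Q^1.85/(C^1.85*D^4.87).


Q^1.85 = 70092
C^1.85 = 5878.1
D^4.87 = 2.1459e+09
p/m = 0.0033618 bar/m
p_total = 0.0033618 * 45.158 = 0.15181 bar

0.15181 bar


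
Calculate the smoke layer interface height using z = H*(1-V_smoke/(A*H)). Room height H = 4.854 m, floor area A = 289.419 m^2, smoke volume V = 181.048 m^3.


V/(A*H) = 0.12887
1 - 0.12887 = 0.87113
z = 4.854 * 0.87113 = 4.2284 m

4.2284 m


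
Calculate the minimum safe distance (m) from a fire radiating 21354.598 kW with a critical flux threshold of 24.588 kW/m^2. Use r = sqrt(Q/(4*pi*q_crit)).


4*pi*q_crit = 308.98
Q/(4*pi*q_crit) = 69.113
r = sqrt(69.113) = 8.3134 m

8.3134 m


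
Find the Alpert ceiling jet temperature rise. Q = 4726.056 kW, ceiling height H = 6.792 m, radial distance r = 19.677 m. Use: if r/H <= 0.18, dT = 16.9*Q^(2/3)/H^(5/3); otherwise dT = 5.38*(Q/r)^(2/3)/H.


r/H = 19.677 / 6.792 = 2.8971
r/H > 0.18, so dT = 5.38*(Q/r)^(2/3)/H
Q/r = 240.18
(Q/r)^(2/3) = 38.639
dT = 5.38 * 38.639 / 6.792 = 30.606 K

30.606 K


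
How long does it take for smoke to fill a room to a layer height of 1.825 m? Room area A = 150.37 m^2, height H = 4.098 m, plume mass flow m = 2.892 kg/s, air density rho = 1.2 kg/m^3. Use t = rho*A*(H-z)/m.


H - z = 2.273 m
t = 1.2 * 150.37 * 2.273 / 2.892 = 141.82 s

141.82 s


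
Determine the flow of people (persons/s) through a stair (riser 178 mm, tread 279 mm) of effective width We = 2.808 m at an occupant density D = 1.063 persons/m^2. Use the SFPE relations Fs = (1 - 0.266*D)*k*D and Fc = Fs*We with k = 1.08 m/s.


1 - 0.266*D = 1 - 0.266*1.063 = 0.71724
Fs = 0.71724 * 1.08 * 1.063 = 0.82342 persons/(s*m)
Fc = 0.82342 * 2.808 = 2.3122 persons/s

2.3122 persons/s


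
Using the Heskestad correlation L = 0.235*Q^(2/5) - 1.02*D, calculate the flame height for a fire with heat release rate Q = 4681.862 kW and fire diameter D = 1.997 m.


Q^(2/5) = 29.388
0.235 * Q^(2/5) = 6.9061
1.02 * D = 2.0369
L = 4.8692 m

4.8692 m


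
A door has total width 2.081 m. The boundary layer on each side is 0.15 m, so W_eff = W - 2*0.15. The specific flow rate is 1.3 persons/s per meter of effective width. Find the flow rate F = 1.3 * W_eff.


W_eff = 2.081 - 0.30 = 1.781 m
F = 1.3 * 1.781 = 2.3153 persons/s

2.3153 persons/s


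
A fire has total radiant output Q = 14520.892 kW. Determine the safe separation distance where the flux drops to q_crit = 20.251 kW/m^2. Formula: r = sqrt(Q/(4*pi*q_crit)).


4*pi*q_crit = 254.48
Q/(4*pi*q_crit) = 57.061
r = sqrt(57.061) = 7.5539 m

7.5539 m


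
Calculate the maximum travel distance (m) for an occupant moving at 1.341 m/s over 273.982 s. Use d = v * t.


d = 1.341 * 273.982 = 367.41 m

367.41 m


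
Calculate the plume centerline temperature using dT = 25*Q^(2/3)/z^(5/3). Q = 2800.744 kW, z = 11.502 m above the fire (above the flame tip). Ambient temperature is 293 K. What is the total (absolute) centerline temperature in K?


Q^(2/3) = 198.69
z^(5/3) = 58.608
dT = 25 * 198.69 / 58.608 = 84.755 K
T = 293 + 84.755 = 377.76 K

377.76 K


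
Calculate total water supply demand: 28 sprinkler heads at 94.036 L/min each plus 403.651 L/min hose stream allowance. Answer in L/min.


Sprinkler demand = 28 * 94.036 = 2633.008 L/min
Total = 2633.008 + 403.651 = 3036.659 L/min

3036.659 L/min


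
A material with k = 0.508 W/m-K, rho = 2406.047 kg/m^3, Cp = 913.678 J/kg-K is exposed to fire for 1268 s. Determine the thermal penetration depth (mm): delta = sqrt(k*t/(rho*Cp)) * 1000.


alpha = 0.508 / (2406.047 * 913.678) = 2.3108e-07 m^2/s
alpha * t = 0.00029301
delta = sqrt(0.00029301) * 1000 = 17.118 mm

17.118 mm


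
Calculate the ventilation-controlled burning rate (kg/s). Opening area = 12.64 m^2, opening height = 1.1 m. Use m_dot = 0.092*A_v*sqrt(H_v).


sqrt(H_v) = 1.0488
m_dot = 0.092 * 12.64 * 1.0488 = 1.2196 kg/s

1.2196 kg/s


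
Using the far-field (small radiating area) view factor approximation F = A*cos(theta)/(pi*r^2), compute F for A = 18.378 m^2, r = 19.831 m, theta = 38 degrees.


cos(38 deg) = 0.78801
pi*r^2 = 1235.5
F = 18.378 * 0.78801 / 1235.5 = 0.011722

0.011722


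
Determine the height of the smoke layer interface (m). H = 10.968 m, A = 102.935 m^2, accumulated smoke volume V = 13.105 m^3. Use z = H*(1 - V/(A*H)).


V/(A*H) = 0.011608
1 - 0.011608 = 0.98839
z = 10.968 * 0.98839 = 10.841 m

10.841 m


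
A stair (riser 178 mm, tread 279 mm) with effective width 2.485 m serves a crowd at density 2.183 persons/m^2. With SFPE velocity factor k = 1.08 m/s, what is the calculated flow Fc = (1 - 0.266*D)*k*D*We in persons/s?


1 - 0.266*D = 1 - 0.266*2.183 = 0.41932
Fs = 0.41932 * 1.08 * 2.183 = 0.98861 persons/(s*m)
Fc = 0.98861 * 2.485 = 2.4567 persons/s

2.4567 persons/s


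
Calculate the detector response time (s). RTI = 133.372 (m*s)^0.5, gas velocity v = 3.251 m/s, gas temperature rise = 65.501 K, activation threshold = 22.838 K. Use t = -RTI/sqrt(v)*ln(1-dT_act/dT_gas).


dT_act/dT_gas = 0.34867
ln(1 - 0.34867) = -0.42873
t = -133.372 / sqrt(3.251) * -0.42873 = 31.713 s

31.713 s


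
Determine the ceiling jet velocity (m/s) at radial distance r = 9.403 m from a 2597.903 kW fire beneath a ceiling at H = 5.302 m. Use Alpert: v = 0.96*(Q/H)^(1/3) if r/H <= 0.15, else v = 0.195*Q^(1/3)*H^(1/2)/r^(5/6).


r/H = 9.403 / 5.302 = 1.7735
r/H > 0.15, so v = 0.195*Q^(1/3)*H^(1/2)/r^(5/6)
Q^(1/3) = 13.747
H^(1/2) = 2.3026
r^(5/6) = 6.4723
v = 0.195 * 13.747 * 2.3026 / 6.4723 = 0.95369 m/s

0.95369 m/s


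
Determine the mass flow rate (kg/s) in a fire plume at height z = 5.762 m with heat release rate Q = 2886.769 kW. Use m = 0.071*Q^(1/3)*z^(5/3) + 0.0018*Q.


Q^(1/3) = 14.239
z^(5/3) = 18.519
First term = 0.071 * 14.239 * 18.519 = 18.722
Second term = 0.0018 * 2886.769 = 5.1962
m = 23.918 kg/s

23.918 kg/s


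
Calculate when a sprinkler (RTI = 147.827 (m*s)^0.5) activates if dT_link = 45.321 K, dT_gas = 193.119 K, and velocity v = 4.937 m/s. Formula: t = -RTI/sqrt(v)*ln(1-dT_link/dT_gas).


dT_link/dT_gas = 0.23468
ln(1 - 0.23468) = -0.26746
t = -147.827 / sqrt(4.937) * -0.26746 = 17.794 s

17.794 s


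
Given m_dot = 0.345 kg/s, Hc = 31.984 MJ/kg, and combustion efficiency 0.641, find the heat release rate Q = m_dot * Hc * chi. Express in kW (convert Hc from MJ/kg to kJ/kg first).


Hc = 31.984 MJ/kg = 31.984 * 1000 kJ/kg = 31984 kJ/kg
Q = 0.345 kg/s * 31984 kJ/kg * 0.641 = 7073.1 kW

7073.1 kW


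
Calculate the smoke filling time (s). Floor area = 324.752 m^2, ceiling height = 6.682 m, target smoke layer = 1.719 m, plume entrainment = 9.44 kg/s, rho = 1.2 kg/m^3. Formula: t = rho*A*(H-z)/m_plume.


H - z = 4.963 m
t = 1.2 * 324.752 * 4.963 / 9.44 = 204.88 s

204.88 s


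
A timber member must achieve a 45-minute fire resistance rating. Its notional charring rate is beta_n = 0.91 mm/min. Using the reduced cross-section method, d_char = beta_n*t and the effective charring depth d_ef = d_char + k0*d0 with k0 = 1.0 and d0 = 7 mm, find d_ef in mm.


d_char = 0.91 * 45 = 40.95 mm
d_ef = 40.95 + 1.0*7 = 47.95 mm

47.95 mm


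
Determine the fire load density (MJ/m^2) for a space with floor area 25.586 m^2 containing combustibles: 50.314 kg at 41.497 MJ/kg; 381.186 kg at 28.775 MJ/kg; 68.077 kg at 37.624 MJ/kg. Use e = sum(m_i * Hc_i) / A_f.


Total energy = 50.314*41.497 + 381.186*28.775 + 68.077*37.624
= 2087.880 + 10968.63 + 2561.329
= 15617.84 MJ
e = 15617.84 / 25.586 = 610.41 MJ/m^2

610.41 MJ/m^2


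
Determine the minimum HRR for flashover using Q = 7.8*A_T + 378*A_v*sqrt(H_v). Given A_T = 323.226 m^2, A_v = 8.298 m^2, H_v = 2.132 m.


7.8*A_T = 2521.2
sqrt(H_v) = 1.4601
378*A_v*sqrt(H_v) = 4579.9
Q = 2521.2 + 4579.9 = 7101.1 kW

7101.1 kW


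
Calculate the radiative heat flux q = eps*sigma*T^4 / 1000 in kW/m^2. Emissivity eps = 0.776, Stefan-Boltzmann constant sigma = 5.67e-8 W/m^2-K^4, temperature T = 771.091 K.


T^4 = 3.5353e+11
q = 0.776 * 5.67e-8 * 3.5353e+11 / 1000 = 15.555 kW/m^2

15.555 kW/m^2


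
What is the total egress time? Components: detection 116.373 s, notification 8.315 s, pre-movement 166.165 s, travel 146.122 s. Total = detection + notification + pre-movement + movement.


Total = 116.373 + 8.315 + 166.165 + 146.122 = 436.975 s

436.975 s


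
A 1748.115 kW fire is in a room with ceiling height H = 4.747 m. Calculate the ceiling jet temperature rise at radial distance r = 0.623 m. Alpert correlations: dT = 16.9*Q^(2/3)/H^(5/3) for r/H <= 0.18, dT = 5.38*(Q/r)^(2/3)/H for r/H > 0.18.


r/H = 0.623 / 4.747 = 0.13124
r/H <= 0.18, so dT = 16.9*Q^(2/3)/H^(5/3)
Q^(2/3) = 145.12
H^(5/3) = 13.408
dT = 16.9 * 145.12 / 13.408 = 182.91 K

182.91 K


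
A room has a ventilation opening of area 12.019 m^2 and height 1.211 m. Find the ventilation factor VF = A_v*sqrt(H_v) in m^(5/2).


sqrt(H_v) = 1.1005
VF = 12.019 * 1.1005 = 13.226 m^(5/2)

13.226 m^(5/2)


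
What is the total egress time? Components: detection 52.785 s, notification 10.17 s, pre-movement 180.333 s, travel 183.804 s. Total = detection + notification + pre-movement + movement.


Total = 52.785 + 10.17 + 180.333 + 183.804 = 427.092 s

427.092 s


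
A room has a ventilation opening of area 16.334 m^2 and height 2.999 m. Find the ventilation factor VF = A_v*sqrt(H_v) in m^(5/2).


sqrt(H_v) = 1.7318
VF = 16.334 * 1.7318 = 28.287 m^(5/2)

28.287 m^(5/2)


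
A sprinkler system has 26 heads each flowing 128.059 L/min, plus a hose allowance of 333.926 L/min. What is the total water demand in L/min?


Sprinkler demand = 26 * 128.059 = 3329.534 L/min
Total = 3329.534 + 333.926 = 3663.46 L/min

3663.46 L/min


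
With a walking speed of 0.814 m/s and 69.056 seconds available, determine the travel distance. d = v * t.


d = 0.814 * 69.056 = 56.212 m

56.212 m


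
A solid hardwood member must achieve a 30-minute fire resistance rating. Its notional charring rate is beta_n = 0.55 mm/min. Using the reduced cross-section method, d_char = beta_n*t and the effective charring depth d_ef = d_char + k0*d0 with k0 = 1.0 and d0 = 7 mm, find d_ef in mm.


d_char = 0.55 * 30 = 16.5 mm
d_ef = 16.5 + 1.0*7 = 23.5 mm

23.5 mm


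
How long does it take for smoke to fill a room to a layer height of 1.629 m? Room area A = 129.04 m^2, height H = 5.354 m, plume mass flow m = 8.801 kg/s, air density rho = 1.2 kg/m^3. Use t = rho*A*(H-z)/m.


H - z = 3.725 m
t = 1.2 * 129.04 * 3.725 / 8.801 = 65.539 s

65.539 s


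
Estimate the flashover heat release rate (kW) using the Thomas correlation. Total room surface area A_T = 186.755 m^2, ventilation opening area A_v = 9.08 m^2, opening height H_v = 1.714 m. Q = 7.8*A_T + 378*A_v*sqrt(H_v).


7.8*A_T = 1456.689
sqrt(H_v) = 1.3092
378*A_v*sqrt(H_v) = 4493.5
Q = 1456.689 + 4493.5 = 5950.2 kW

5950.2 kW


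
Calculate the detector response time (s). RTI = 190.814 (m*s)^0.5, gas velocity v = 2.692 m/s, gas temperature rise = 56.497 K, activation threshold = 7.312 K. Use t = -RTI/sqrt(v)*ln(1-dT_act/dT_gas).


dT_act/dT_gas = 0.12942
ln(1 - 0.12942) = -0.13860
t = -190.814 / sqrt(2.692) * -0.13860 = 16.119 s

16.119 s


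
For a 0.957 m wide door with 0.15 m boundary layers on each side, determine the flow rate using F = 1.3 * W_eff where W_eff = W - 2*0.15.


W_eff = 0.957 - 0.30 = 0.657 m
F = 1.3 * 0.657 = 0.85410 persons/s

0.85410 persons/s


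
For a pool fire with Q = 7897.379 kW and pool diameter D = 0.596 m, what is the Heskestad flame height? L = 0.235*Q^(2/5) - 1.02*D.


Q^(2/5) = 36.224
0.235 * Q^(2/5) = 8.5126
1.02 * D = 0.60792
L = 7.9047 m

7.9047 m


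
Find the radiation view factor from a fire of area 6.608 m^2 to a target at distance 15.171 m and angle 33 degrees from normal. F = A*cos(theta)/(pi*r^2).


cos(33 deg) = 0.83867
pi*r^2 = 723.07
F = 6.608 * 0.83867 / 723.07 = 0.0076645

0.0076645


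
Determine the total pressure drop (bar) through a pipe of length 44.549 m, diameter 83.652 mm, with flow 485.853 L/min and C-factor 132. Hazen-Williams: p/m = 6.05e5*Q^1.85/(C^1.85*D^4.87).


Q^1.85 = 93333
C^1.85 = 8376.5
D^4.87 = 2.3039e+09
p/m = 0.0029260 bar/m
p_total = 0.0029260 * 44.549 = 0.13035 bar

0.13035 bar


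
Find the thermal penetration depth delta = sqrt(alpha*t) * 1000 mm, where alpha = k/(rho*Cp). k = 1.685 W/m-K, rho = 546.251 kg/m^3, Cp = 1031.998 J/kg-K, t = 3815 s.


alpha = 1.685 / (546.251 * 1031.998) = 2.9890e-06 m^2/s
alpha * t = 0.011403
delta = sqrt(0.011403) * 1000 = 106.79 mm

106.79 mm


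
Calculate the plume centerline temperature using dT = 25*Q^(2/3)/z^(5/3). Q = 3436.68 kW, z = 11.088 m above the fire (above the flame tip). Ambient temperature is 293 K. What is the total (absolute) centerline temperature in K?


Q^(2/3) = 227.73
z^(5/3) = 55.134
dT = 25 * 227.73 / 55.134 = 103.26 K
T = 293 + 103.26 = 396.26 K

396.26 K


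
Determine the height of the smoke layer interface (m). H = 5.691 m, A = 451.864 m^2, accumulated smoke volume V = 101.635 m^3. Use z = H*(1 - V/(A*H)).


V/(A*H) = 0.039523
1 - 0.039523 = 0.96048
z = 5.691 * 0.96048 = 5.4661 m

5.4661 m


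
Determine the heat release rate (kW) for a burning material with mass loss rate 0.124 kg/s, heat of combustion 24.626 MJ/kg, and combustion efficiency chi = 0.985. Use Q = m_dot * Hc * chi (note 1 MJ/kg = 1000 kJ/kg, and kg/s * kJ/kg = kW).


Hc = 24.626 MJ/kg = 24.626 * 1000 kJ/kg = 24626 kJ/kg
Q = 0.124 kg/s * 24626 kJ/kg * 0.985 = 3007.8 kW

3007.8 kW


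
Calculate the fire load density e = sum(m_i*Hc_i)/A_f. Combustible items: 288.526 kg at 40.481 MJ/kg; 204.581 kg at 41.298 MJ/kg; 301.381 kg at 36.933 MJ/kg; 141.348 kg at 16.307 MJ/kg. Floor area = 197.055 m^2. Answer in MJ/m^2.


Total energy = 288.526*40.481 + 204.581*41.298 + 301.381*36.933 + 141.348*16.307
= 11679.82 + 8448.786 + 11130.90 + 2304.962
= 33564.47 MJ
e = 33564.47 / 197.055 = 170.33 MJ/m^2

170.33 MJ/m^2


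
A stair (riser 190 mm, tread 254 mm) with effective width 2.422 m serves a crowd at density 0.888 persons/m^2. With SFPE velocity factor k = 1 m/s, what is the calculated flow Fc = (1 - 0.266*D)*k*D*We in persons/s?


1 - 0.266*D = 1 - 0.266*0.888 = 0.76379
Fs = 0.76379 * 1 * 0.888 = 0.67825 persons/(s*m)
Fc = 0.67825 * 2.422 = 1.6427 persons/s

1.6427 persons/s


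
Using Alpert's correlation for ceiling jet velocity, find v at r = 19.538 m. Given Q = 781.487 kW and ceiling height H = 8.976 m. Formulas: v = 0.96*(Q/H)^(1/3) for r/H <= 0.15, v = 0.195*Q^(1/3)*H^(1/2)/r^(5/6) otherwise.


r/H = 19.538 / 8.976 = 2.1767
r/H > 0.15, so v = 0.195*Q^(1/3)*H^(1/2)/r^(5/6)
Q^(1/3) = 9.2110
H^(1/2) = 2.9960
r^(5/6) = 11.905
v = 0.195 * 9.2110 * 2.9960 / 11.905 = 0.45201 m/s

0.45201 m/s


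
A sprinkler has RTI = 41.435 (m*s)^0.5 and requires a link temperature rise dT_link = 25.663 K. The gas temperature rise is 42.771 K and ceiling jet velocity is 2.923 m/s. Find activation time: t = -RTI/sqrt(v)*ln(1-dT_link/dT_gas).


dT_link/dT_gas = 0.60001
ln(1 - 0.60001) = -0.91631
t = -41.435 / sqrt(2.923) * -0.91631 = 22.207 s

22.207 s


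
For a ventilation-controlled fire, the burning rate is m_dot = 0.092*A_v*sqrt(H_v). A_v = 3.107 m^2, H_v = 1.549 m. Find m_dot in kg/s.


sqrt(H_v) = 1.2446
m_dot = 0.092 * 3.107 * 1.2446 = 0.35576 kg/s

0.35576 kg/s
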